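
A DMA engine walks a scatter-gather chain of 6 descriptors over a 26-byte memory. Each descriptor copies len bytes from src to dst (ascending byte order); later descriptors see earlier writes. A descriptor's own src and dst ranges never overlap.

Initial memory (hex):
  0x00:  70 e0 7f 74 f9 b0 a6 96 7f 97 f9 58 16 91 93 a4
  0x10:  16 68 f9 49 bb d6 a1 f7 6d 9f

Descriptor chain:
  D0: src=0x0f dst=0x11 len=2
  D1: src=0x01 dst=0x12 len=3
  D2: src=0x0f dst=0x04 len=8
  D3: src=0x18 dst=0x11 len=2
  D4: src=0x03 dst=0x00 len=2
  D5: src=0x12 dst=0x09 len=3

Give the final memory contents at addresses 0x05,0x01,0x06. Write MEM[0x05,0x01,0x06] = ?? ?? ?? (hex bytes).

  after D0: wrote 2B at 0x11 = a416
  after D1: wrote 3B at 0x12 = e07f74
  after D2: wrote 8B at 0x04 = a416a4e07f74d6a1
  after D3: wrote 2B at 0x11 = 6d9f
  after D4: wrote 2B at 0x00 = 74a4
  after D5: wrote 3B at 0x09 = 9f7f74
query mem[0x05]=0x16, mem[0x01]=0xa4, mem[0x06]=0xa4

MEM[0x05,0x01,0x06] = 16 a4 a4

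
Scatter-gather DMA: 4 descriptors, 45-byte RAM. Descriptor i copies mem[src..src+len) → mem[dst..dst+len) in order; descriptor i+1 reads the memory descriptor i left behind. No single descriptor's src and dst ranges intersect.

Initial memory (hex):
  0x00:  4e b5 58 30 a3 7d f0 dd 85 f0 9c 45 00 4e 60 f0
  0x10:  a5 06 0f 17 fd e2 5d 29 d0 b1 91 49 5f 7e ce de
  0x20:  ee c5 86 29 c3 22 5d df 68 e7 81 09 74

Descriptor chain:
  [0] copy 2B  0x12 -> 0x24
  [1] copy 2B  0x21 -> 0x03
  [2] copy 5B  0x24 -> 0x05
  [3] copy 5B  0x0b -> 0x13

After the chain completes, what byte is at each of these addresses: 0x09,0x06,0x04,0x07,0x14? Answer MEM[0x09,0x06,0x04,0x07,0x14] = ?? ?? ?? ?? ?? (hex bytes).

[0] 0x12->0x24 len=2 : 0f 17
[1] 0x21->0x03 len=2 : c5 86
[2] 0x24->0x05 len=5 : 0f 17 5d df 68
[3] 0x0b->0x13 len=5 : 45 00 4e 60 f0
query mem[0x09]=0x68, mem[0x06]=0x17, mem[0x04]=0x86, mem[0x07]=0x5d, mem[0x14]=0x00

MEM[0x09,0x06,0x04,0x07,0x14] = 68 17 86 5d 00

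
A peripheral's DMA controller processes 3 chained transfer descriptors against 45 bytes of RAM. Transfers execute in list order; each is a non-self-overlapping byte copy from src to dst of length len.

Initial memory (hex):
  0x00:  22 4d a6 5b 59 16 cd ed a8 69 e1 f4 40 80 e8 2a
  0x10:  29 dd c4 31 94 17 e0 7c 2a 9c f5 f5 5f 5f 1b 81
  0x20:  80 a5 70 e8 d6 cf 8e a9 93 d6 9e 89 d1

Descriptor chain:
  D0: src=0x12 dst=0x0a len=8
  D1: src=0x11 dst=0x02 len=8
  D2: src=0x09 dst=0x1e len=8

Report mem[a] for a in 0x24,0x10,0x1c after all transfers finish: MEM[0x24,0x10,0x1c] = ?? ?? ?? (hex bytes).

[0] 0x12->0x0a len=8 : c4 31 94 17 e0 7c 2a 9c
[1] 0x11->0x02 len=8 : 9c c4 31 94 17 e0 7c 2a
[2] 0x09->0x1e len=8 : 2a c4 31 94 17 e0 7c 2a
query mem[0x24]=0x7c, mem[0x10]=0x2a, mem[0x1c]=0x5f

MEM[0x24,0x10,0x1c] = 7c 2a 5f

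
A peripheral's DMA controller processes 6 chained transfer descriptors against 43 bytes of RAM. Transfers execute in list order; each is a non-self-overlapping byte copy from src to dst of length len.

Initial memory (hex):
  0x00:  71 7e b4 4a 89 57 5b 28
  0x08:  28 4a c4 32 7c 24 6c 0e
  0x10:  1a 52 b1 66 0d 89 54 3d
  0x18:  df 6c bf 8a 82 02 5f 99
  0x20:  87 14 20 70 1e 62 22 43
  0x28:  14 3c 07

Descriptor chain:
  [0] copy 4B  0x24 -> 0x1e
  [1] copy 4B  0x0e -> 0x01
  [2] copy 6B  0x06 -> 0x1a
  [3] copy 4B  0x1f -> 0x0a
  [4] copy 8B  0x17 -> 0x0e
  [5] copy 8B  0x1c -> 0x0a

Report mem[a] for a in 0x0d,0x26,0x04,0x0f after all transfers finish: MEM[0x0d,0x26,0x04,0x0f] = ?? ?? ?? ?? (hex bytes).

#0 dst[0x1e+4] := {0x1e,0x62,0x22,0x43}
#1 dst[0x01+4] := {0x6c,0x0e,0x1a,0x52}
#2 dst[0x1a+6] := {0x5b,0x28,0x28,0x4a,0xc4,0x32}
#3 dst[0x0a+4] := {0x32,0x22,0x43,0x20}
#4 dst[0x0e+8] := {0x3d,0xdf,0x6c,0x5b,0x28,0x28,0x4a,0xc4}
#5 dst[0x0a+8] := {0x28,0x4a,0xc4,0x32,0x22,0x43,0x20,0x70}
query mem[0x0d]=0x32, mem[0x26]=0x22, mem[0x04]=0x52, mem[0x0f]=0x43

MEM[0x0d,0x26,0x04,0x0f] = 32 22 52 43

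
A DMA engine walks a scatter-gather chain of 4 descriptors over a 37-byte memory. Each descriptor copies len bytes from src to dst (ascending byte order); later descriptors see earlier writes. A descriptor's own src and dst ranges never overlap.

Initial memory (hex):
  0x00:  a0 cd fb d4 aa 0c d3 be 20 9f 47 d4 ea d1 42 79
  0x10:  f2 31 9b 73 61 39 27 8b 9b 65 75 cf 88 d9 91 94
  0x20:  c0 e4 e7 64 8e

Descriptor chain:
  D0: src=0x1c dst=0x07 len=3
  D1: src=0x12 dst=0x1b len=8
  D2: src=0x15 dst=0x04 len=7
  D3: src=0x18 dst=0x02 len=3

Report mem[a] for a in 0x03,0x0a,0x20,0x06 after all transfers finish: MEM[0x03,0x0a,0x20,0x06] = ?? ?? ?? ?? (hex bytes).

MEM[0x03,0x0a,0x20,0x06] = 65 9b 8b 8b

[0] 0x1c->0x07 len=3 : 88 d9 91
[1] 0x12->0x1b len=8 : 9b 73 61 39 27 8b 9b 65
[2] 0x15->0x04 len=7 : 39 27 8b 9b 65 75 9b
[3] 0x18->0x02 len=3 : 9b 65 75
query mem[0x03]=0x65, mem[0x0a]=0x9b, mem[0x20]=0x8b, mem[0x06]=0x8b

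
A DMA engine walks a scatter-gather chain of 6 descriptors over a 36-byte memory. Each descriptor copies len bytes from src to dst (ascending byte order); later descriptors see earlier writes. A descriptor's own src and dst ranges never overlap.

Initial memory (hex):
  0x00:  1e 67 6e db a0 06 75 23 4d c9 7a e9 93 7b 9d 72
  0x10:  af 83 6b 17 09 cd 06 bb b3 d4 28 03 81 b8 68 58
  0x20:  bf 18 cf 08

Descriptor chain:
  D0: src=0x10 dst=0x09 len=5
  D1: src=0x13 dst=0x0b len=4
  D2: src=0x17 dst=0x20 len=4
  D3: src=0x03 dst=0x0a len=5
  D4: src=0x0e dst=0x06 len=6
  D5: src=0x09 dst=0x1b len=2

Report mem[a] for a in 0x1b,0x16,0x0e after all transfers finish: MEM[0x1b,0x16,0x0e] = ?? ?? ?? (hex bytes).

MEM[0x1b,0x16,0x0e] = 83 06 23

[0] 0x10->0x09 len=5 : af 83 6b 17 09
[1] 0x13->0x0b len=4 : 17 09 cd 06
[2] 0x17->0x20 len=4 : bb b3 d4 28
[3] 0x03->0x0a len=5 : db a0 06 75 23
[4] 0x0e->0x06 len=6 : 23 72 af 83 6b 17
[5] 0x09->0x1b len=2 : 83 6b
query mem[0x1b]=0x83, mem[0x16]=0x06, mem[0x0e]=0x23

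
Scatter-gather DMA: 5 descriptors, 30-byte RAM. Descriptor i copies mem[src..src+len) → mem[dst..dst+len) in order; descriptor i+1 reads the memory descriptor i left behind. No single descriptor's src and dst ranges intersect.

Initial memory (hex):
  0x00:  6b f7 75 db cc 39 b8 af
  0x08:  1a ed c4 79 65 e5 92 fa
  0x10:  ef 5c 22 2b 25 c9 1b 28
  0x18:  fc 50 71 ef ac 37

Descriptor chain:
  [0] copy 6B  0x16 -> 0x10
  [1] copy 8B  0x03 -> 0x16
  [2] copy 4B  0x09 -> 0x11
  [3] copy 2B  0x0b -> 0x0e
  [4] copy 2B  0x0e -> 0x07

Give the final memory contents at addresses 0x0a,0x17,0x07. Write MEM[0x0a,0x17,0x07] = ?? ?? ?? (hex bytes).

  after D0: wrote 6B at 0x10 = 1b28fc5071ef
  after D1: wrote 8B at 0x16 = dbcc39b8af1aedc4
  after D2: wrote 4B at 0x11 = edc47965
  after D3: wrote 2B at 0x0e = 7965
  after D4: wrote 2B at 0x07 = 7965
query mem[0x0a]=0xc4, mem[0x17]=0xcc, mem[0x07]=0x79

MEM[0x0a,0x17,0x07] = c4 cc 79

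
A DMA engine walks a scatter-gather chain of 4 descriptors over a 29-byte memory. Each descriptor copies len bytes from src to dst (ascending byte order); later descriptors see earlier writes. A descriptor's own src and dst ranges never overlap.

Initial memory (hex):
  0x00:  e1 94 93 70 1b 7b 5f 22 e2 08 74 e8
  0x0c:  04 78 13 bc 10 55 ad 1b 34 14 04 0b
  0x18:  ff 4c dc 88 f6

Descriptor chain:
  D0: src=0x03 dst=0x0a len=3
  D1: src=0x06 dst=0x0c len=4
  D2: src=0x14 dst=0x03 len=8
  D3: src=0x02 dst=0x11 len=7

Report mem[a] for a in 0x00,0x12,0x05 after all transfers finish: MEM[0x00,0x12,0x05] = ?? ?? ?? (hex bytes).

MEM[0x00,0x12,0x05] = e1 34 04

[0] 0x03->0x0a len=3 : 70 1b 7b
[1] 0x06->0x0c len=4 : 5f 22 e2 08
[2] 0x14->0x03 len=8 : 34 14 04 0b ff 4c dc 88
[3] 0x02->0x11 len=7 : 93 34 14 04 0b ff 4c
query mem[0x00]=0xe1, mem[0x12]=0x34, mem[0x05]=0x04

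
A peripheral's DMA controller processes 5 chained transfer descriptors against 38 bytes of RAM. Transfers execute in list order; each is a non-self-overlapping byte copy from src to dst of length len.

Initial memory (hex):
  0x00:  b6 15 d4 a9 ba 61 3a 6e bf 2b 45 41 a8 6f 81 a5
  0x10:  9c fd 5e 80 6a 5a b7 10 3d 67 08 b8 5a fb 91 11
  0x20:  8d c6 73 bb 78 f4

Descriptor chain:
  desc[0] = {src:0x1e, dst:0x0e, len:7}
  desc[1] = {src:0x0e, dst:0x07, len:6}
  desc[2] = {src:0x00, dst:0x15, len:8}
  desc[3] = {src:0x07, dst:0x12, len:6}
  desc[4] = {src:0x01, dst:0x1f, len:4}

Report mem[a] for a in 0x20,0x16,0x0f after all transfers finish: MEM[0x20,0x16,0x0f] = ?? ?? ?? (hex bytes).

MEM[0x20,0x16,0x0f] = d4 73 11

D0: mem[0x0e..0x14] <- [91 11 8d c6 73 bb 78]
D1: mem[0x07..0x0c] <- [91 11 8d c6 73 bb]
D2: mem[0x15..0x1c] <- [b6 15 d4 a9 ba 61 3a 91]
D3: mem[0x12..0x17] <- [91 11 8d c6 73 bb]
D4: mem[0x1f..0x22] <- [15 d4 a9 ba]
query mem[0x20]=0xd4, mem[0x16]=0x73, mem[0x0f]=0x11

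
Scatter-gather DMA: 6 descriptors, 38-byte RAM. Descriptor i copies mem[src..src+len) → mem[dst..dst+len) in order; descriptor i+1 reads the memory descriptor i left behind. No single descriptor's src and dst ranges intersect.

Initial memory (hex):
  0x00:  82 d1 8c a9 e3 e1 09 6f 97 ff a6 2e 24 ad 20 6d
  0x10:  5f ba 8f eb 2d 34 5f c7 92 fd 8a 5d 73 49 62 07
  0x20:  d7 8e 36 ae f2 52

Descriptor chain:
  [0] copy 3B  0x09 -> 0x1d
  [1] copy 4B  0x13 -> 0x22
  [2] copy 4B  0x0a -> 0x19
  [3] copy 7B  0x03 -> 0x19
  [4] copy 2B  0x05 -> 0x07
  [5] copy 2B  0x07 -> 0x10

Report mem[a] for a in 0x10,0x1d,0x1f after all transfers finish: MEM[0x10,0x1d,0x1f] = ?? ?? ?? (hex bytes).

MEM[0x10,0x1d,0x1f] = e1 6f ff

[0] 0x09->0x1d len=3 : ff a6 2e
[1] 0x13->0x22 len=4 : eb 2d 34 5f
[2] 0x0a->0x19 len=4 : a6 2e 24 ad
[3] 0x03->0x19 len=7 : a9 e3 e1 09 6f 97 ff
[4] 0x05->0x07 len=2 : e1 09
[5] 0x07->0x10 len=2 : e1 09
query mem[0x10]=0xe1, mem[0x1d]=0x6f, mem[0x1f]=0xff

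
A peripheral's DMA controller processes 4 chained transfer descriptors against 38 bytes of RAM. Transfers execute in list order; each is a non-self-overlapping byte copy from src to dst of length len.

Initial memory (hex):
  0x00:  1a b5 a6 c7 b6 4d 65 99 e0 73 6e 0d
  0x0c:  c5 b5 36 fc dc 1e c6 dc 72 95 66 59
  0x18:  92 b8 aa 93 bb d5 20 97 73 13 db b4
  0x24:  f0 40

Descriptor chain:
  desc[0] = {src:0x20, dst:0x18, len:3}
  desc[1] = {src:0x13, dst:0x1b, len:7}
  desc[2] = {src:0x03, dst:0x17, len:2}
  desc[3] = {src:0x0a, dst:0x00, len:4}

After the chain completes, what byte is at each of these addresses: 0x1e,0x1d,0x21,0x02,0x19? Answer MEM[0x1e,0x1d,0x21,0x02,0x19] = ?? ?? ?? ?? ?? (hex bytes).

MEM[0x1e,0x1d,0x21,0x02,0x19] = 66 95 13 c5 13

[0] 0x20->0x18 len=3 : 73 13 db
[1] 0x13->0x1b len=7 : dc 72 95 66 59 73 13
[2] 0x03->0x17 len=2 : c7 b6
[3] 0x0a->0x00 len=4 : 6e 0d c5 b5
query mem[0x1e]=0x66, mem[0x1d]=0x95, mem[0x21]=0x13, mem[0x02]=0xc5, mem[0x19]=0x13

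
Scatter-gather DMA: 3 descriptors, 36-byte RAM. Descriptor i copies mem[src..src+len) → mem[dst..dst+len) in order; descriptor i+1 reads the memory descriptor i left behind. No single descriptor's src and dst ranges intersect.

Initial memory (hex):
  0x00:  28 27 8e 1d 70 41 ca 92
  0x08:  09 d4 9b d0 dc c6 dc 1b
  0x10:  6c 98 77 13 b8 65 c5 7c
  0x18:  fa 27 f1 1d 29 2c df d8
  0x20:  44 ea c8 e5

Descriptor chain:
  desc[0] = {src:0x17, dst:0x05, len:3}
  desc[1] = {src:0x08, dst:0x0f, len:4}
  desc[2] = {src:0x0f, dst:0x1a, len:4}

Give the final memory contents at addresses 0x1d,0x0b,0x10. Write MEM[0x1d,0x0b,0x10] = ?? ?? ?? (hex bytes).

D0: mem[0x05..0x07] <- [7c fa 27]
D1: mem[0x0f..0x12] <- [09 d4 9b d0]
D2: mem[0x1a..0x1d] <- [09 d4 9b d0]
query mem[0x1d]=0xd0, mem[0x0b]=0xd0, mem[0x10]=0xd4

MEM[0x1d,0x0b,0x10] = d0 d0 d4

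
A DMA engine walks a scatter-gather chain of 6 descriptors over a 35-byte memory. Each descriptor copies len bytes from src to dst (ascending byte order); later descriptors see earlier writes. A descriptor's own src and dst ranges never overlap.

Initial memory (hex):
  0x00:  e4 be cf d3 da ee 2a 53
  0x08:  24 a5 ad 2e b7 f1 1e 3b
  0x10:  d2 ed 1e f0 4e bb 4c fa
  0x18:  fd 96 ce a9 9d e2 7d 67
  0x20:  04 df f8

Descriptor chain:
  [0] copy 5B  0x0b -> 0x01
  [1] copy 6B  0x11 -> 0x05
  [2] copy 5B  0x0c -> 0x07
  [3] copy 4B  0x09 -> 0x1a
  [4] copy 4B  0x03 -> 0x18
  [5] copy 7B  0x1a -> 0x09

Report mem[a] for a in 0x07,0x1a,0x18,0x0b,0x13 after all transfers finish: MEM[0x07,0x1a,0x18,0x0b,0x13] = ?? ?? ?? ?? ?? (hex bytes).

MEM[0x07,0x1a,0x18,0x0b,0x13] = b7 ed f1 d2 f0

D0: mem[0x01..0x05] <- [2e b7 f1 1e 3b]
D1: mem[0x05..0x0a] <- [ed 1e f0 4e bb 4c]
D2: mem[0x07..0x0b] <- [b7 f1 1e 3b d2]
D3: mem[0x1a..0x1d] <- [1e 3b d2 b7]
D4: mem[0x18..0x1b] <- [f1 1e ed 1e]
D5: mem[0x09..0x0f] <- [ed 1e d2 b7 7d 67 04]
query mem[0x07]=0xb7, mem[0x1a]=0xed, mem[0x18]=0xf1, mem[0x0b]=0xd2, mem[0x13]=0xf0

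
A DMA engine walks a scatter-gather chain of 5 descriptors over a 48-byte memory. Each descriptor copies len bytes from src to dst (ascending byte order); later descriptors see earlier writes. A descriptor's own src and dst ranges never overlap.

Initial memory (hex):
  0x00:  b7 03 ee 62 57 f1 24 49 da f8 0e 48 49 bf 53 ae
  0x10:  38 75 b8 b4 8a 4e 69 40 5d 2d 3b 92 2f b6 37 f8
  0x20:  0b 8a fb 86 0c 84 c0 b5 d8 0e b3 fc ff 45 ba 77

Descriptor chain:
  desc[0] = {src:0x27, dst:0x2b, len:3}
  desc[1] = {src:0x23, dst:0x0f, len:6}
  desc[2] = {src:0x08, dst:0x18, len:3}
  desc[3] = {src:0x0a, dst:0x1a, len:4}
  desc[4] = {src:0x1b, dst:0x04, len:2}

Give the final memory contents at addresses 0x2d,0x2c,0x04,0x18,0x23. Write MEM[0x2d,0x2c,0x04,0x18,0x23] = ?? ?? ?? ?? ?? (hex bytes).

MEM[0x2d,0x2c,0x04,0x18,0x23] = 0e d8 48 da 86

D0: mem[0x2b..0x2d] <- [b5 d8 0e]
D1: mem[0x0f..0x14] <- [86 0c 84 c0 b5 d8]
D2: mem[0x18..0x1a] <- [da f8 0e]
D3: mem[0x1a..0x1d] <- [0e 48 49 bf]
D4: mem[0x04..0x05] <- [48 49]
query mem[0x2d]=0x0e, mem[0x2c]=0xd8, mem[0x04]=0x48, mem[0x18]=0xda, mem[0x23]=0x86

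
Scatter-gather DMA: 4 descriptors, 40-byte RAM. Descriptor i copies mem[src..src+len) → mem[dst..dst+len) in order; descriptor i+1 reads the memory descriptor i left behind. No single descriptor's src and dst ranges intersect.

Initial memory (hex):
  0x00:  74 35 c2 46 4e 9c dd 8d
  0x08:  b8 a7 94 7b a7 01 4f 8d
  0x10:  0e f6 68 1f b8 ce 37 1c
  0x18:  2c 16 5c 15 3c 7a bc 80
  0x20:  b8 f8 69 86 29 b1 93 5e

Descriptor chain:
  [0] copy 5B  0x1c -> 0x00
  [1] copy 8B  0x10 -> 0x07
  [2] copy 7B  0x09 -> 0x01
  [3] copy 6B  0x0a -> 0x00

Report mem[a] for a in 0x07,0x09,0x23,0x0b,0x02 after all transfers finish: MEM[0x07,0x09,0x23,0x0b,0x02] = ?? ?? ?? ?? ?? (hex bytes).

D0: mem[0x00..0x04] <- [3c 7a bc 80 b8]
D1: mem[0x07..0x0e] <- [0e f6 68 1f b8 ce 37 1c]
D2: mem[0x01..0x07] <- [68 1f b8 ce 37 1c 8d]
D3: mem[0x00..0x05] <- [1f b8 ce 37 1c 8d]
query mem[0x07]=0x8d, mem[0x09]=0x68, mem[0x23]=0x86, mem[0x0b]=0xb8, mem[0x02]=0xce

MEM[0x07,0x09,0x23,0x0b,0x02] = 8d 68 86 b8 ce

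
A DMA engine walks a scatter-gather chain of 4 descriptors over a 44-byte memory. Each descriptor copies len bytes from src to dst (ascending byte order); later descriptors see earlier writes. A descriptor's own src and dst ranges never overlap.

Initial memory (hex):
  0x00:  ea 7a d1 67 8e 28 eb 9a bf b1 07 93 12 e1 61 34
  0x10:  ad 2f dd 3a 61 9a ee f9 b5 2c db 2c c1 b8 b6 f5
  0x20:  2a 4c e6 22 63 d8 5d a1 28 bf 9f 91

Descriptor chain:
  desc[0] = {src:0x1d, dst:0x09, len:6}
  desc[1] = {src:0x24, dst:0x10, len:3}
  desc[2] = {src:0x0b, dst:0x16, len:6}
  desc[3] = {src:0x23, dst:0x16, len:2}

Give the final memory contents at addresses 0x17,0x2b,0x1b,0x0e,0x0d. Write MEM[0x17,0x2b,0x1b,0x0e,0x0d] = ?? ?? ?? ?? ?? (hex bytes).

  after D0: wrote 6B at 0x09 = b8b6f52a4ce6
  after D1: wrote 3B at 0x10 = 63d85d
  after D2: wrote 6B at 0x16 = f52a4ce63463
  after D3: wrote 2B at 0x16 = 2263
query mem[0x17]=0x63, mem[0x2b]=0x91, mem[0x1b]=0x63, mem[0x0e]=0xe6, mem[0x0d]=0x4c

MEM[0x17,0x2b,0x1b,0x0e,0x0d] = 63 91 63 e6 4c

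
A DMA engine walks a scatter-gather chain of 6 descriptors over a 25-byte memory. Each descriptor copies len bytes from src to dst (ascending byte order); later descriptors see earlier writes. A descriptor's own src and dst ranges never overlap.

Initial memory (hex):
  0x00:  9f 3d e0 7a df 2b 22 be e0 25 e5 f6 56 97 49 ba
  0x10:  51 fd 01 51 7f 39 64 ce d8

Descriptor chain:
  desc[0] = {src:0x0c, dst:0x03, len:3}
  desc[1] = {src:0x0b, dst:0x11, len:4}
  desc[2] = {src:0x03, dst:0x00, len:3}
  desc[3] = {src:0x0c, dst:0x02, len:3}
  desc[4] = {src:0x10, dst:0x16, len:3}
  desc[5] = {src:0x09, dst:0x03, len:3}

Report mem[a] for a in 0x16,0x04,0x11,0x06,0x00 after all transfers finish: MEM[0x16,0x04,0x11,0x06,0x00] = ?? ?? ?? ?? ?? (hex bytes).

MEM[0x16,0x04,0x11,0x06,0x00] = 51 e5 f6 22 56

D0: mem[0x03..0x05] <- [56 97 49]
D1: mem[0x11..0x14] <- [f6 56 97 49]
D2: mem[0x00..0x02] <- [56 97 49]
D3: mem[0x02..0x04] <- [56 97 49]
D4: mem[0x16..0x18] <- [51 f6 56]
D5: mem[0x03..0x05] <- [25 e5 f6]
query mem[0x16]=0x51, mem[0x04]=0xe5, mem[0x11]=0xf6, mem[0x06]=0x22, mem[0x00]=0x56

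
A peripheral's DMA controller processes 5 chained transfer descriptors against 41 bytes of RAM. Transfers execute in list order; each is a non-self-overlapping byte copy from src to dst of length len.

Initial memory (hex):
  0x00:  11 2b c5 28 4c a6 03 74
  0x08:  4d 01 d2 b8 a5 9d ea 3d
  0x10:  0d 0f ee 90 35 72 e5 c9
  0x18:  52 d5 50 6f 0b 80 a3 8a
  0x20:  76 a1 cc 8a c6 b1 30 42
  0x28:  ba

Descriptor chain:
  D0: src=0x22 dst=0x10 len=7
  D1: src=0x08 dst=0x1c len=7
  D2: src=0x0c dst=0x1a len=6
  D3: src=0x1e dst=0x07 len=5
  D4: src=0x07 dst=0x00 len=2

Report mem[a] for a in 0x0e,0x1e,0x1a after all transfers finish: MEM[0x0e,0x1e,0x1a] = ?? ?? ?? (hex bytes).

  after D0: wrote 7B at 0x10 = cc8ac6b13042ba
  after D1: wrote 7B at 0x1c = 4d01d2b8a59dea
  after D2: wrote 6B at 0x1a = a59dea3dcc8a
  after D3: wrote 5B at 0x07 = cc8aa59dea
  after D4: wrote 2B at 0x00 = cc8a
query mem[0x0e]=0xea, mem[0x1e]=0xcc, mem[0x1a]=0xa5

MEM[0x0e,0x1e,0x1a] = ea cc a5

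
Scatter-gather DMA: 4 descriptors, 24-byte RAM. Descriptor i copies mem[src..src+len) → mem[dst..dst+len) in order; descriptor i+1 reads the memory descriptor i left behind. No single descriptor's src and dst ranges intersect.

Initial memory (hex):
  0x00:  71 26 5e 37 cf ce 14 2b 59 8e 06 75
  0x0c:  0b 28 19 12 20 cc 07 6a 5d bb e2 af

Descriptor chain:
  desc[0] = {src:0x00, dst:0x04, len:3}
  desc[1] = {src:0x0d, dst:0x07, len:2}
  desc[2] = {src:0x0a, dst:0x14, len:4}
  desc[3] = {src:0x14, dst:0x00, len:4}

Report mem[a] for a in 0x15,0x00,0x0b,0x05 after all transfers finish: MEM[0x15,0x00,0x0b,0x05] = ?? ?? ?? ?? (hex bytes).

#0 dst[0x04+3] := {0x71,0x26,0x5e}
#1 dst[0x07+2] := {0x28,0x19}
#2 dst[0x14+4] := {0x06,0x75,0x0b,0x28}
#3 dst[0x00+4] := {0x06,0x75,0x0b,0x28}
query mem[0x15]=0x75, mem[0x00]=0x06, mem[0x0b]=0x75, mem[0x05]=0x26

MEM[0x15,0x00,0x0b,0x05] = 75 06 75 26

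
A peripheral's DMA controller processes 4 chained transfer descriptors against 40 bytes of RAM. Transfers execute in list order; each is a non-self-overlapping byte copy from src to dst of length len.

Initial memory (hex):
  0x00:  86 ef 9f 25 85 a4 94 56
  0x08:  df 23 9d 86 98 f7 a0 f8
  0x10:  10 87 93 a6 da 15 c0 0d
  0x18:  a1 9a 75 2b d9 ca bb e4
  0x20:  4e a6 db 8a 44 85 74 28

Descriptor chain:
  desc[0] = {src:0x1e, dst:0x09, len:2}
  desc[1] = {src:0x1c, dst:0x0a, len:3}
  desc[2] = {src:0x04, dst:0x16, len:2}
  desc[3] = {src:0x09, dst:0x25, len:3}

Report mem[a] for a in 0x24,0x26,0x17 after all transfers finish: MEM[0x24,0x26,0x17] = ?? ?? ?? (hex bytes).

MEM[0x24,0x26,0x17] = 44 d9 a4

D0: mem[0x09..0x0a] <- [bb e4]
D1: mem[0x0a..0x0c] <- [d9 ca bb]
D2: mem[0x16..0x17] <- [85 a4]
D3: mem[0x25..0x27] <- [bb d9 ca]
query mem[0x24]=0x44, mem[0x26]=0xd9, mem[0x17]=0xa4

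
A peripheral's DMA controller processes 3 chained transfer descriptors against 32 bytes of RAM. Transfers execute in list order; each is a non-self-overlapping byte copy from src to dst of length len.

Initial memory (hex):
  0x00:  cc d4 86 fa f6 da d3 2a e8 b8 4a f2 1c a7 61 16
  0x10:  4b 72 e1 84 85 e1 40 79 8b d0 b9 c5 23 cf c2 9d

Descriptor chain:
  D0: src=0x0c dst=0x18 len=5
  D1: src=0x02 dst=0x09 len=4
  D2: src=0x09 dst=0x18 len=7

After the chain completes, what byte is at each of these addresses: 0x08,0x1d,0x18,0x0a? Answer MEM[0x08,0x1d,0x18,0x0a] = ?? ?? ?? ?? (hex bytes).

#0 dst[0x18+5] := {0x1c,0xa7,0x61,0x16,0x4b}
#1 dst[0x09+4] := {0x86,0xfa,0xf6,0xda}
#2 dst[0x18+7] := {0x86,0xfa,0xf6,0xda,0xa7,0x61,0x16}
query mem[0x08]=0xe8, mem[0x1d]=0x61, mem[0x18]=0x86, mem[0x0a]=0xfa

MEM[0x08,0x1d,0x18,0x0a] = e8 61 86 fa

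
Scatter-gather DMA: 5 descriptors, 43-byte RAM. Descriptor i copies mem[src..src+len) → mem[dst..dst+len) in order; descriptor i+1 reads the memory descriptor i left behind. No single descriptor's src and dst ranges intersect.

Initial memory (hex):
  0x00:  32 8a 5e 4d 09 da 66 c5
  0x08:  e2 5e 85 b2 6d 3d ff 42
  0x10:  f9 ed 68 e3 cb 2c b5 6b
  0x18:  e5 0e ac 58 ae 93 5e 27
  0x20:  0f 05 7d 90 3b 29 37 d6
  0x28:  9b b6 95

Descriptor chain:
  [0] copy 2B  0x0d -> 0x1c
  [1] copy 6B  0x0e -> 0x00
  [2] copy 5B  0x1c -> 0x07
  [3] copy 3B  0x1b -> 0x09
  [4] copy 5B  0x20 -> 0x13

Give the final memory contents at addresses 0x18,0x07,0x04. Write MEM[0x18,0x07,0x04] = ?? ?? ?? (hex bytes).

[0] 0x0d->0x1c len=2 : 3d ff
[1] 0x0e->0x00 len=6 : ff 42 f9 ed 68 e3
[2] 0x1c->0x07 len=5 : 3d ff 5e 27 0f
[3] 0x1b->0x09 len=3 : 58 3d ff
[4] 0x20->0x13 len=5 : 0f 05 7d 90 3b
query mem[0x18]=0xe5, mem[0x07]=0x3d, mem[0x04]=0x68

MEM[0x18,0x07,0x04] = e5 3d 68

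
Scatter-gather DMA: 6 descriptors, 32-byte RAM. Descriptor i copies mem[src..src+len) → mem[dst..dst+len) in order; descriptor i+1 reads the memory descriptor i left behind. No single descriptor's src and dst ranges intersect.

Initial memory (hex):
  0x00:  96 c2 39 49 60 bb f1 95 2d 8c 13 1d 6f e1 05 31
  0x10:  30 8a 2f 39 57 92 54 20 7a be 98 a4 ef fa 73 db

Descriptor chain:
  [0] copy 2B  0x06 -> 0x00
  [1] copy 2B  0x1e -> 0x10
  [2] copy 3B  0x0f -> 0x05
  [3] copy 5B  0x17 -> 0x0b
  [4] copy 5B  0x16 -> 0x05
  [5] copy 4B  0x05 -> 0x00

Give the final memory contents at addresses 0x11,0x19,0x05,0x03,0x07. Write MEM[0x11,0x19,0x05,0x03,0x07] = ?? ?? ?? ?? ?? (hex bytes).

D0: mem[0x00..0x01] <- [f1 95]
D1: mem[0x10..0x11] <- [73 db]
D2: mem[0x05..0x07] <- [31 73 db]
D3: mem[0x0b..0x0f] <- [20 7a be 98 a4]
D4: mem[0x05..0x09] <- [54 20 7a be 98]
D5: mem[0x00..0x03] <- [54 20 7a be]
query mem[0x11]=0xdb, mem[0x19]=0xbe, mem[0x05]=0x54, mem[0x03]=0xbe, mem[0x07]=0x7a

MEM[0x11,0x19,0x05,0x03,0x07] = db be 54 be 7a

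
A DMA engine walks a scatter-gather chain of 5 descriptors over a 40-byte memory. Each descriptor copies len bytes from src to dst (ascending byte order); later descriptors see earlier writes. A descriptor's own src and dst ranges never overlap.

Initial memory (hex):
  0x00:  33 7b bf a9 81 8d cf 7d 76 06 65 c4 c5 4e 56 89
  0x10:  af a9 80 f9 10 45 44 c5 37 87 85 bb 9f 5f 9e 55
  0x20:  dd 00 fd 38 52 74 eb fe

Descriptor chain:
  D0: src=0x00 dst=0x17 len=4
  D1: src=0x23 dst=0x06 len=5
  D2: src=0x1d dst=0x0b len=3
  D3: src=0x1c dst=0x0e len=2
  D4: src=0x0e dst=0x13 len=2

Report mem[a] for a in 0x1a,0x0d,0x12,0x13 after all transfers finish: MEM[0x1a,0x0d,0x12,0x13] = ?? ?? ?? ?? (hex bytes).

D0: mem[0x17..0x1a] <- [33 7b bf a9]
D1: mem[0x06..0x0a] <- [38 52 74 eb fe]
D2: mem[0x0b..0x0d] <- [5f 9e 55]
D3: mem[0x0e..0x0f] <- [9f 5f]
D4: mem[0x13..0x14] <- [9f 5f]
query mem[0x1a]=0xa9, mem[0x0d]=0x55, mem[0x12]=0x80, mem[0x13]=0x9f

MEM[0x1a,0x0d,0x12,0x13] = a9 55 80 9f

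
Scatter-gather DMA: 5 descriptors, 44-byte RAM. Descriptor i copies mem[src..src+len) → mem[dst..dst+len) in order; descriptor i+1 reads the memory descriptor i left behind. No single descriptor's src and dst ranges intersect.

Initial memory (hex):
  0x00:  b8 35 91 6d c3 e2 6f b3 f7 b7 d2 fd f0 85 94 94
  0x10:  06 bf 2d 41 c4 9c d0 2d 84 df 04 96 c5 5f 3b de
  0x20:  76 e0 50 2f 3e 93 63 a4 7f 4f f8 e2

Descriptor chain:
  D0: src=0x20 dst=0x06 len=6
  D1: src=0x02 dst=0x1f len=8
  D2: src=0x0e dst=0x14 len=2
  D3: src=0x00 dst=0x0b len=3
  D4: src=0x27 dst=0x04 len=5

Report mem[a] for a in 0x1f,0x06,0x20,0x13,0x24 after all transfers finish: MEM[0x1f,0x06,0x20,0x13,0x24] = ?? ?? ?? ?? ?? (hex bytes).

D0: mem[0x06..0x0b] <- [76 e0 50 2f 3e 93]
D1: mem[0x1f..0x26] <- [91 6d c3 e2 76 e0 50 2f]
D2: mem[0x14..0x15] <- [94 94]
D3: mem[0x0b..0x0d] <- [b8 35 91]
D4: mem[0x04..0x08] <- [a4 7f 4f f8 e2]
query mem[0x1f]=0x91, mem[0x06]=0x4f, mem[0x20]=0x6d, mem[0x13]=0x41, mem[0x24]=0xe0

MEM[0x1f,0x06,0x20,0x13,0x24] = 91 4f 6d 41 e0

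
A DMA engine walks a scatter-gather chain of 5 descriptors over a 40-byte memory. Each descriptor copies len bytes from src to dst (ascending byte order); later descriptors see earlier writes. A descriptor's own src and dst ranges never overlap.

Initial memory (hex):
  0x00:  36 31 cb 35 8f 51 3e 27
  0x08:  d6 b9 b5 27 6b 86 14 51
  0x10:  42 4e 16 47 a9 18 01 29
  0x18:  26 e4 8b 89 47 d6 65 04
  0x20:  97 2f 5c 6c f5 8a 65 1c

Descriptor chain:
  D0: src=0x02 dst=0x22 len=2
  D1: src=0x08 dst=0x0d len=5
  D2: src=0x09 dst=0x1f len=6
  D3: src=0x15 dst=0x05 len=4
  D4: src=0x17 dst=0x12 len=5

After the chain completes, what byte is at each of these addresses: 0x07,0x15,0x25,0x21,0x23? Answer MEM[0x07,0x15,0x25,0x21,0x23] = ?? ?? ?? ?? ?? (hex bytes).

MEM[0x07,0x15,0x25,0x21,0x23] = 29 8b 8a 27 d6

  after D0: wrote 2B at 0x22 = cb35
  after D1: wrote 5B at 0x0d = d6b9b5276b
  after D2: wrote 6B at 0x1f = b9b5276bd6b9
  after D3: wrote 4B at 0x05 = 18012926
  after D4: wrote 5B at 0x12 = 2926e48b89
query mem[0x07]=0x29, mem[0x15]=0x8b, mem[0x25]=0x8a, mem[0x21]=0x27, mem[0x23]=0xd6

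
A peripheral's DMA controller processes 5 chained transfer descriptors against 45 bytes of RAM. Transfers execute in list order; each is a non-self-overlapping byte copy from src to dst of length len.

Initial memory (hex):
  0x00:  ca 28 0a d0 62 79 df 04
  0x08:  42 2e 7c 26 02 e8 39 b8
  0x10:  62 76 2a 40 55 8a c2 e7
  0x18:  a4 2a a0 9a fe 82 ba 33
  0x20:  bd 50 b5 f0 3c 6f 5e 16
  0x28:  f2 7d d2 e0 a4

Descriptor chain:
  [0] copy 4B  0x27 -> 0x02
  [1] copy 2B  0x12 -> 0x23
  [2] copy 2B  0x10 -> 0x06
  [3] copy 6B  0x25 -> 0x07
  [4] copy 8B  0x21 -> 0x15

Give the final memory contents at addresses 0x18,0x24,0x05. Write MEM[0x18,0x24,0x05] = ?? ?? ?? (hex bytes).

MEM[0x18,0x24,0x05] = 40 40 d2

  after D0: wrote 4B at 0x02 = 16f27dd2
  after D1: wrote 2B at 0x23 = 2a40
  after D2: wrote 2B at 0x06 = 6276
  after D3: wrote 6B at 0x07 = 6f5e16f27dd2
  after D4: wrote 8B at 0x15 = 50b52a406f5e16f2
query mem[0x18]=0x40, mem[0x24]=0x40, mem[0x05]=0xd2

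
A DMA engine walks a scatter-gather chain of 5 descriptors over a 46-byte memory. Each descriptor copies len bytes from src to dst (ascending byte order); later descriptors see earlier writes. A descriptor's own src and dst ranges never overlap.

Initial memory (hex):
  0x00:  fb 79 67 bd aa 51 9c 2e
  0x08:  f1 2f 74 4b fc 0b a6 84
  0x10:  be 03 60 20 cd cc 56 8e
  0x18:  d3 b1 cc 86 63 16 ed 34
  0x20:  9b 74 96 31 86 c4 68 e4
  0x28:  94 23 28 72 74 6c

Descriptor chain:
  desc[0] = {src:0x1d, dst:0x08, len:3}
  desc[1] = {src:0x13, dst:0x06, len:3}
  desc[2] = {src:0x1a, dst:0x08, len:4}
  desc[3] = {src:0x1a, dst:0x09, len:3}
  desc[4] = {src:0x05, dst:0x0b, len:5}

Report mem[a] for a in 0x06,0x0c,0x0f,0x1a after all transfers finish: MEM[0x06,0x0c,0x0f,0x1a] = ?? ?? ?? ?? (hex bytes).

#0 dst[0x08+3] := {0x16,0xed,0x34}
#1 dst[0x06+3] := {0x20,0xcd,0xcc}
#2 dst[0x08+4] := {0xcc,0x86,0x63,0x16}
#3 dst[0x09+3] := {0xcc,0x86,0x63}
#4 dst[0x0b+5] := {0x51,0x20,0xcd,0xcc,0xcc}
query mem[0x06]=0x20, mem[0x0c]=0x20, mem[0x0f]=0xcc, mem[0x1a]=0xcc

MEM[0x06,0x0c,0x0f,0x1a] = 20 20 cc cc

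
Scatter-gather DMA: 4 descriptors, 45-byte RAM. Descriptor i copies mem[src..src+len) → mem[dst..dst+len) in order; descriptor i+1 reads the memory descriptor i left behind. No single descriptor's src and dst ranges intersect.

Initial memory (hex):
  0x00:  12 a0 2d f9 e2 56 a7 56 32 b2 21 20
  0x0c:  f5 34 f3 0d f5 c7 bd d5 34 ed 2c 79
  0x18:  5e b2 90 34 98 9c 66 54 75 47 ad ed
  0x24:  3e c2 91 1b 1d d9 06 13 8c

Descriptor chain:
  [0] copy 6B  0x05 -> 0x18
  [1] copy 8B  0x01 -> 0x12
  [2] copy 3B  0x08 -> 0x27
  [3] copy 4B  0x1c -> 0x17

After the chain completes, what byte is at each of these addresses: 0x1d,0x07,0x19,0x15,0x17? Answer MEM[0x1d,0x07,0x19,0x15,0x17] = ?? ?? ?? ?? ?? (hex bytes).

[0] 0x05->0x18 len=6 : 56 a7 56 32 b2 21
[1] 0x01->0x12 len=8 : a0 2d f9 e2 56 a7 56 32
[2] 0x08->0x27 len=3 : 32 b2 21
[3] 0x1c->0x17 len=4 : b2 21 66 54
query mem[0x1d]=0x21, mem[0x07]=0x56, mem[0x19]=0x66, mem[0x15]=0xe2, mem[0x17]=0xb2

MEM[0x1d,0x07,0x19,0x15,0x17] = 21 56 66 e2 b2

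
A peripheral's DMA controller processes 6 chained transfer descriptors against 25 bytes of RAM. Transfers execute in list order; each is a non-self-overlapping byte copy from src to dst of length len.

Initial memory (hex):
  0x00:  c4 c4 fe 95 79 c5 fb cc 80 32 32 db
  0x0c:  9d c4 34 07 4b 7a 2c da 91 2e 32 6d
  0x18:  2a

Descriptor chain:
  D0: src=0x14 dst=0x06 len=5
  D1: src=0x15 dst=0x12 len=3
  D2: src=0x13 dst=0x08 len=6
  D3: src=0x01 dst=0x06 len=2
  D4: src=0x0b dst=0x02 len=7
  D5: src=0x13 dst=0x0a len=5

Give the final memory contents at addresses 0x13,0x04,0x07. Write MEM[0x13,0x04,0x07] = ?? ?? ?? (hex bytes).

MEM[0x13,0x04,0x07] = 32 2a 4b

#0 dst[0x06+5] := {0x91,0x2e,0x32,0x6d,0x2a}
#1 dst[0x12+3] := {0x2e,0x32,0x6d}
#2 dst[0x08+6] := {0x32,0x6d,0x2e,0x32,0x6d,0x2a}
#3 dst[0x06+2] := {0xc4,0xfe}
#4 dst[0x02+7] := {0x32,0x6d,0x2a,0x34,0x07,0x4b,0x7a}
#5 dst[0x0a+5] := {0x32,0x6d,0x2e,0x32,0x6d}
query mem[0x13]=0x32, mem[0x04]=0x2a, mem[0x07]=0x4b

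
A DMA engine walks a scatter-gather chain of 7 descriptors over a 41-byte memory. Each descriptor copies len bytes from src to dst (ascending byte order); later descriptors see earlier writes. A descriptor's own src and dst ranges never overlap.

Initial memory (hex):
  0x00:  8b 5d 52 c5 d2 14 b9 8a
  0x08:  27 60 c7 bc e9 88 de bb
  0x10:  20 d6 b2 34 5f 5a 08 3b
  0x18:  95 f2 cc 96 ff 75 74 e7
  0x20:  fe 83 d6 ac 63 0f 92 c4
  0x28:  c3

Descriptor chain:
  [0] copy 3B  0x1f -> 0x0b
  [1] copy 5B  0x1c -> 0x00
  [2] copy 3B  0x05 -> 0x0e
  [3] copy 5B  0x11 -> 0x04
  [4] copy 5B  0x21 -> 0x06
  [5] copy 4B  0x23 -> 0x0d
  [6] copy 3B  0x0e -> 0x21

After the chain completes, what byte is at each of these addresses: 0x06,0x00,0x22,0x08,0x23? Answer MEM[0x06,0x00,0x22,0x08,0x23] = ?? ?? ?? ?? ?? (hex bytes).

[0] 0x1f->0x0b len=3 : e7 fe 83
[1] 0x1c->0x00 len=5 : ff 75 74 e7 fe
[2] 0x05->0x0e len=3 : 14 b9 8a
[3] 0x11->0x04 len=5 : d6 b2 34 5f 5a
[4] 0x21->0x06 len=5 : 83 d6 ac 63 0f
[5] 0x23->0x0d len=4 : ac 63 0f 92
[6] 0x0e->0x21 len=3 : 63 0f 92
query mem[0x06]=0x83, mem[0x00]=0xff, mem[0x22]=0x0f, mem[0x08]=0xac, mem[0x23]=0x92

MEM[0x06,0x00,0x22,0x08,0x23] = 83 ff 0f ac 92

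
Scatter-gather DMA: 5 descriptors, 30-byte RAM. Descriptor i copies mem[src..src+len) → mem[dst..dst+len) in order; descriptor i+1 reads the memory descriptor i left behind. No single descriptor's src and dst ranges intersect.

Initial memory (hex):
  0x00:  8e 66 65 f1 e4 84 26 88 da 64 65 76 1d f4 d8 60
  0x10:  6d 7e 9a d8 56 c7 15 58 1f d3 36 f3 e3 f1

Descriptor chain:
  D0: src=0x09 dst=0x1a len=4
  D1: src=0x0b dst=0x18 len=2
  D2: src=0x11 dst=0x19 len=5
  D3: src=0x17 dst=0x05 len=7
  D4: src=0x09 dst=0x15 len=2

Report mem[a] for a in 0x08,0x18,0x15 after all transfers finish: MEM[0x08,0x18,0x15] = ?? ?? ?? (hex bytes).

MEM[0x08,0x18,0x15] = 9a 76 d8

[0] 0x09->0x1a len=4 : 64 65 76 1d
[1] 0x0b->0x18 len=2 : 76 1d
[2] 0x11->0x19 len=5 : 7e 9a d8 56 c7
[3] 0x17->0x05 len=7 : 58 76 7e 9a d8 56 c7
[4] 0x09->0x15 len=2 : d8 56
query mem[0x08]=0x9a, mem[0x18]=0x76, mem[0x15]=0xd8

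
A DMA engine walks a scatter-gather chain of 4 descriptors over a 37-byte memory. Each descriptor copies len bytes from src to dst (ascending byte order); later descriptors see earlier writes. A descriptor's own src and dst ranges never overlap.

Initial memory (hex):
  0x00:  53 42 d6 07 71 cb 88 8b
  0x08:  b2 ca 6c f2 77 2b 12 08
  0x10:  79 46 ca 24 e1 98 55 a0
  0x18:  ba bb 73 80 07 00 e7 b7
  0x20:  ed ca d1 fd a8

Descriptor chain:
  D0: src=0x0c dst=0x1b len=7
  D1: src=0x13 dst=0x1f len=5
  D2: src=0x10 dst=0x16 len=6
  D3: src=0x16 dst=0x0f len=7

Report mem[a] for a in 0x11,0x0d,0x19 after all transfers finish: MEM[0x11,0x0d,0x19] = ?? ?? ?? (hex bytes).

#0 dst[0x1b+7] := {0x77,0x2b,0x12,0x08,0x79,0x46,0xca}
#1 dst[0x1f+5] := {0x24,0xe1,0x98,0x55,0xa0}
#2 dst[0x16+6] := {0x79,0x46,0xca,0x24,0xe1,0x98}
#3 dst[0x0f+7] := {0x79,0x46,0xca,0x24,0xe1,0x98,0x2b}
query mem[0x11]=0xca, mem[0x0d]=0x2b, mem[0x19]=0x24

MEM[0x11,0x0d,0x19] = ca 2b 24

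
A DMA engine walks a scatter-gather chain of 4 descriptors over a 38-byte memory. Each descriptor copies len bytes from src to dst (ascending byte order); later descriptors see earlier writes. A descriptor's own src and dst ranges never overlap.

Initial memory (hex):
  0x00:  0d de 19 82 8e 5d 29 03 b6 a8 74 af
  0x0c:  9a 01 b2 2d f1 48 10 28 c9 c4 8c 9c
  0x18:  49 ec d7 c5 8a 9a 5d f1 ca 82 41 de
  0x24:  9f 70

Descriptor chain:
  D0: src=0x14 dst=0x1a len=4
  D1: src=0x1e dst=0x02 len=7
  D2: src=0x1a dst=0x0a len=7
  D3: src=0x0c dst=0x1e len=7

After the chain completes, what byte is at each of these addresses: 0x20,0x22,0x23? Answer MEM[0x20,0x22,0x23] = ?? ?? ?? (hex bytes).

#0 dst[0x1a+4] := {0xc9,0xc4,0x8c,0x9c}
#1 dst[0x02+7] := {0x5d,0xf1,0xca,0x82,0x41,0xde,0x9f}
#2 dst[0x0a+7] := {0xc9,0xc4,0x8c,0x9c,0x5d,0xf1,0xca}
#3 dst[0x1e+7] := {0x8c,0x9c,0x5d,0xf1,0xca,0x48,0x10}
query mem[0x20]=0x5d, mem[0x22]=0xca, mem[0x23]=0x48

MEM[0x20,0x22,0x23] = 5d ca 48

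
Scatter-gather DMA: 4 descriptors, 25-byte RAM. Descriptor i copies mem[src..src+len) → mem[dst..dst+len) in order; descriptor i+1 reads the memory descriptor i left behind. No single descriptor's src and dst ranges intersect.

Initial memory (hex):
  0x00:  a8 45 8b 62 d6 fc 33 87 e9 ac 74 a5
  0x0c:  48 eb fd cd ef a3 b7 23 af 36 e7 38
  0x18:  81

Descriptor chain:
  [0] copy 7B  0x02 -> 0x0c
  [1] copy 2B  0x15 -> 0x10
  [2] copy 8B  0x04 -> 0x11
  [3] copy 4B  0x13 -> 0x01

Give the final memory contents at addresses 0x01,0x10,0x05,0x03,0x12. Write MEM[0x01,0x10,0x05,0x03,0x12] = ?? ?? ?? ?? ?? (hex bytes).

#0 dst[0x0c+7] := {0x8b,0x62,0xd6,0xfc,0x33,0x87,0xe9}
#1 dst[0x10+2] := {0x36,0xe7}
#2 dst[0x11+8] := {0xd6,0xfc,0x33,0x87,0xe9,0xac,0x74,0xa5}
#3 dst[0x01+4] := {0x33,0x87,0xe9,0xac}
query mem[0x01]=0x33, mem[0x10]=0x36, mem[0x05]=0xfc, mem[0x03]=0xe9, mem[0x12]=0xfc

MEM[0x01,0x10,0x05,0x03,0x12] = 33 36 fc e9 fc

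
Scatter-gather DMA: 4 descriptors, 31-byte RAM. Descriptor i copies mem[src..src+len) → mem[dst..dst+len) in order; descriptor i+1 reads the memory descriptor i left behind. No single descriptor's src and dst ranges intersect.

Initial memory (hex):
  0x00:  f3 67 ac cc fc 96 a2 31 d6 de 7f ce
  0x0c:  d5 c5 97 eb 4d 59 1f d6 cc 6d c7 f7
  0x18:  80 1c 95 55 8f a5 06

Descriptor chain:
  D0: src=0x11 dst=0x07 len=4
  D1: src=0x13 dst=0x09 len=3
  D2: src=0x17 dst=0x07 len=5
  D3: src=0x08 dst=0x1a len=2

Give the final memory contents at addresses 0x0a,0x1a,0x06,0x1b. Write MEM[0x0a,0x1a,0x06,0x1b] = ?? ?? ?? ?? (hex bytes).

MEM[0x0a,0x1a,0x06,0x1b] = 95 80 a2 1c

#0 dst[0x07+4] := {0x59,0x1f,0xd6,0xcc}
#1 dst[0x09+3] := {0xd6,0xcc,0x6d}
#2 dst[0x07+5] := {0xf7,0x80,0x1c,0x95,0x55}
#3 dst[0x1a+2] := {0x80,0x1c}
query mem[0x0a]=0x95, mem[0x1a]=0x80, mem[0x06]=0xa2, mem[0x1b]=0x1c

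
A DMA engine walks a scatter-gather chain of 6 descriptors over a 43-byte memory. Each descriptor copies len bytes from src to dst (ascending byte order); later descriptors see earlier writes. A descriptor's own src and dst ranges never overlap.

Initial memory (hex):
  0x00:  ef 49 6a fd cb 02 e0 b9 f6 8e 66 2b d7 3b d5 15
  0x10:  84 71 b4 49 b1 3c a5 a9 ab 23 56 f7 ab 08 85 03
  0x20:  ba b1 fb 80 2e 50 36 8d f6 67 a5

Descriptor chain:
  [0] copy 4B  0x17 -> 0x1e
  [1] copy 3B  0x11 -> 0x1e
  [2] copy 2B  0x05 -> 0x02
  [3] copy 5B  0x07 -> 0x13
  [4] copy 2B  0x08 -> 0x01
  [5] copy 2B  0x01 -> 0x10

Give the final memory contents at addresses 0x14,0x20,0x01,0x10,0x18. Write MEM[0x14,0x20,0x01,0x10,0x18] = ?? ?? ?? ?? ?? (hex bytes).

#0 dst[0x1e+4] := {0xa9,0xab,0x23,0x56}
#1 dst[0x1e+3] := {0x71,0xb4,0x49}
#2 dst[0x02+2] := {0x02,0xe0}
#3 dst[0x13+5] := {0xb9,0xf6,0x8e,0x66,0x2b}
#4 dst[0x01+2] := {0xf6,0x8e}
#5 dst[0x10+2] := {0xf6,0x8e}
query mem[0x14]=0xf6, mem[0x20]=0x49, mem[0x01]=0xf6, mem[0x10]=0xf6, mem[0x18]=0xab

MEM[0x14,0x20,0x01,0x10,0x18] = f6 49 f6 f6 ab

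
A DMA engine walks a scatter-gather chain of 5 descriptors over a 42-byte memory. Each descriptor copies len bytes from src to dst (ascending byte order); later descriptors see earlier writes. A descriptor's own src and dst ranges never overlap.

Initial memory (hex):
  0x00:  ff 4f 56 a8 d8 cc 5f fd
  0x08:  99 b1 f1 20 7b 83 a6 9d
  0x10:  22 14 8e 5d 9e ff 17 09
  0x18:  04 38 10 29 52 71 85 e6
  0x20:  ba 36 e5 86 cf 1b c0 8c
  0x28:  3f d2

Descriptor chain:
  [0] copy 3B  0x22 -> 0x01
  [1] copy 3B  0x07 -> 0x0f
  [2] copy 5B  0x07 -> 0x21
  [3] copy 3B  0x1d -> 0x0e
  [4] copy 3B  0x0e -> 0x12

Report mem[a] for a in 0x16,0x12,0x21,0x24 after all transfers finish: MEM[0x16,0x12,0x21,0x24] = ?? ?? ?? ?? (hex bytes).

MEM[0x16,0x12,0x21,0x24] = 17 71 fd f1

#0 dst[0x01+3] := {0xe5,0x86,0xcf}
#1 dst[0x0f+3] := {0xfd,0x99,0xb1}
#2 dst[0x21+5] := {0xfd,0x99,0xb1,0xf1,0x20}
#3 dst[0x0e+3] := {0x71,0x85,0xe6}
#4 dst[0x12+3] := {0x71,0x85,0xe6}
query mem[0x16]=0x17, mem[0x12]=0x71, mem[0x21]=0xfd, mem[0x24]=0xf1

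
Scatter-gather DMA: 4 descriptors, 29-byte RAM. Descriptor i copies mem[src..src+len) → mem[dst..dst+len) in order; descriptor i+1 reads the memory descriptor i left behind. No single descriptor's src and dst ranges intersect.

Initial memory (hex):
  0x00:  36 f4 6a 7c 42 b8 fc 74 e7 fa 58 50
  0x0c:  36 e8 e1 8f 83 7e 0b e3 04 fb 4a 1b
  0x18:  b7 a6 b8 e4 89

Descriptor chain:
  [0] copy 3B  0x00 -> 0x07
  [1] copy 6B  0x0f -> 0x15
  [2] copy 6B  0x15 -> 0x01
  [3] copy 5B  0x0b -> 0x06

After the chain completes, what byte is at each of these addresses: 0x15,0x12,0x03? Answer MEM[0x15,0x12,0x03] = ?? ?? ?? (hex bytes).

D0: mem[0x07..0x09] <- [36 f4 6a]
D1: mem[0x15..0x1a] <- [8f 83 7e 0b e3 04]
D2: mem[0x01..0x06] <- [8f 83 7e 0b e3 04]
D3: mem[0x06..0x0a] <- [50 36 e8 e1 8f]
query mem[0x15]=0x8f, mem[0x12]=0x0b, mem[0x03]=0x7e

MEM[0x15,0x12,0x03] = 8f 0b 7e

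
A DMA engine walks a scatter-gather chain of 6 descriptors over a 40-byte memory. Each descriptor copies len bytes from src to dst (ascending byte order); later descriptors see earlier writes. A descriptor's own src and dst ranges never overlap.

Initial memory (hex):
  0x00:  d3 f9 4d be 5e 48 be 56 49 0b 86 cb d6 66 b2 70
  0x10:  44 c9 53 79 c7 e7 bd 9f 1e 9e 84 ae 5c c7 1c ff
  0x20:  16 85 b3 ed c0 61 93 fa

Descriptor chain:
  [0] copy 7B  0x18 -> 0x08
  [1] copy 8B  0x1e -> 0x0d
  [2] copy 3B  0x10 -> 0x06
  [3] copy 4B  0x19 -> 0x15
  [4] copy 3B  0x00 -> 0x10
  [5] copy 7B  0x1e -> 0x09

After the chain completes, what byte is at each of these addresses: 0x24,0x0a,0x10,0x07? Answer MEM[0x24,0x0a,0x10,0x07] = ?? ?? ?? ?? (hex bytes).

[0] 0x18->0x08 len=7 : 1e 9e 84 ae 5c c7 1c
[1] 0x1e->0x0d len=8 : 1c ff 16 85 b3 ed c0 61
[2] 0x10->0x06 len=3 : 85 b3 ed
[3] 0x19->0x15 len=4 : 9e 84 ae 5c
[4] 0x00->0x10 len=3 : d3 f9 4d
[5] 0x1e->0x09 len=7 : 1c ff 16 85 b3 ed c0
query mem[0x24]=0xc0, mem[0x0a]=0xff, mem[0x10]=0xd3, mem[0x07]=0xb3

MEM[0x24,0x0a,0x10,0x07] = c0 ff d3 b3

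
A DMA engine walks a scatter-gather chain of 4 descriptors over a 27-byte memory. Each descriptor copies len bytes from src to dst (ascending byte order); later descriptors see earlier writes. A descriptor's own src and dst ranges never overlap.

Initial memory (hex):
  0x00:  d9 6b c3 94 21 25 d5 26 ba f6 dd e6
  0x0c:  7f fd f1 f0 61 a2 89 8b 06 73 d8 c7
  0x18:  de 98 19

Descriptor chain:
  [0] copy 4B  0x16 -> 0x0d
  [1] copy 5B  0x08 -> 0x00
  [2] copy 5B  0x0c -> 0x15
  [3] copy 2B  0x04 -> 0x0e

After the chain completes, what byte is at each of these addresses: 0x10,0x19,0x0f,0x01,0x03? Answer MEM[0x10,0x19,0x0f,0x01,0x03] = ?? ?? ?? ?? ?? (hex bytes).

#0 dst[0x0d+4] := {0xd8,0xc7,0xde,0x98}
#1 dst[0x00+5] := {0xba,0xf6,0xdd,0xe6,0x7f}
#2 dst[0x15+5] := {0x7f,0xd8,0xc7,0xde,0x98}
#3 dst[0x0e+2] := {0x7f,0x25}
query mem[0x10]=0x98, mem[0x19]=0x98, mem[0x0f]=0x25, mem[0x01]=0xf6, mem[0x03]=0xe6

MEM[0x10,0x19,0x0f,0x01,0x03] = 98 98 25 f6 e6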